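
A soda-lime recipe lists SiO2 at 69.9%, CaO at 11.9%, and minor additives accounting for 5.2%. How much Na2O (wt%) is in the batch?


Pieces sum to 100%:
  Na2O = 100 - (SiO2 + CaO + others)
  Na2O = 100 - (69.9 + 11.9 + 5.2) = 13.0%

13.0%


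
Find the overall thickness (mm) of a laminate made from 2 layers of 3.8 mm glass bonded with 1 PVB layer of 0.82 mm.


Total thickness = glass contribution + PVB contribution
  Glass: 2 * 3.8 = 7.6 mm
  PVB: 1 * 0.82 = 0.82 mm
  Total = 7.6 + 0.82 = 8.42 mm

8.42 mm


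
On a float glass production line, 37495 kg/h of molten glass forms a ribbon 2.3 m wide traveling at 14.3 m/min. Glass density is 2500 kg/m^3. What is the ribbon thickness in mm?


Ribbon cross-section from mass balance:
  Volume rate = throughput / density = 37495 / 2500 = 14.998 m^3/h
  thickness = volume rate / (speed * 60 * width), i.e.
  thickness = throughput / (60 * speed * width * density) * 1000
  thickness = 37495 / (60 * 14.3 * 2.3 * 2500) * 1000 = 7.6 mm

7.6 mm


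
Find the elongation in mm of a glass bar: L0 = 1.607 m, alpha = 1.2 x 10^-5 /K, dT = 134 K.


Thermal expansion formula: dL = alpha * L0 * dT
  dL = (1.2 x 10^-5) * 1.607 * 134 = 0.00258406 m
Convert to mm: 0.00258406 * 1000 = 2.5841 mm

2.5841 mm


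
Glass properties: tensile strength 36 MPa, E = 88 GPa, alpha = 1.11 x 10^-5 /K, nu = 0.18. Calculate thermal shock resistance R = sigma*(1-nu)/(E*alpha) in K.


Thermal shock resistance: R = sigma * (1 - nu) / (E * alpha)
  Numerator = 36 * (1 - 0.18) = 29.52
  Denominator = 88 * 1000 * (1.11 x 10^-5) = 0.9768
  R = 29.52 / 0.9768 = 30.2 K

30.2 K


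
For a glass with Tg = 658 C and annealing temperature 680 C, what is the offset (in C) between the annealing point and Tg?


Offset = T_anneal - Tg:
  offset = 680 - 658 = 22 C

22 C


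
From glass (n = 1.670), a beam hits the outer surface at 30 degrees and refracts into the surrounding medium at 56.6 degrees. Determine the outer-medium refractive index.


Apply Snell's law: n1 * sin(theta1) = n2 * sin(theta2)
  n2 = n1 * sin(theta1) / sin(theta2)
  sin(30) = 0.5
  sin(56.6) = 0.834848
  n2 = 1.670 * 0.5 / 0.834848 = 1.0002

1.0002


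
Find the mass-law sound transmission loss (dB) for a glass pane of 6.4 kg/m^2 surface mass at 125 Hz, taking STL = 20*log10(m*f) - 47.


Mass law: STL = 20 * log10(m * f) - 47
  m * f = 6.4 * 125 = 800
  log10(800) = 2.90309
  STL = 20 * 2.90309 - 47 = 58.0618 - 47 = 11.1 dB

11.1 dB


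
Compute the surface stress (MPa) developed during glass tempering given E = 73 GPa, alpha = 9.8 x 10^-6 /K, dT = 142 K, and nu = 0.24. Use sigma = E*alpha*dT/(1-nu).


Tempering stress: sigma = E * alpha * dT / (1 - nu)
  E (MPa) = 73 * 1000 = 73000
  Numerator = 73000 * (9.8 x 10^-6) * 142 = 101.5868
  Denominator = 1 - 0.24 = 0.76
  sigma = 101.5868 / 0.76 = 133.7 MPa

133.7 MPa


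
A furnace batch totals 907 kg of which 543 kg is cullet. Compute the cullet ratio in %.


Cullet ratio = (cullet mass / total batch mass) * 100
  Ratio = 543 / 907 * 100 = 59.87%

59.87%


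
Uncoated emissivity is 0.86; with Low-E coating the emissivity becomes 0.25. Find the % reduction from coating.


Percentage reduction = (1 - coated/uncoated) * 100
  Ratio = 0.25 / 0.86 = 0.2907
  Reduction = (1 - 0.2907) * 100 = 70.9%

70.9%


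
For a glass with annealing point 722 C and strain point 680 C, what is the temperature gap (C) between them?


Gap = T_anneal - T_strain:
  gap = 722 - 680 = 42 C

42 C


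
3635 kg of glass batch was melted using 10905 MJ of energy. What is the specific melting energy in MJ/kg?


Rearrange E = m * s for s:
  s = E / m
  s = 10905 / 3635 = 3.0 MJ/kg

3.0 MJ/kg


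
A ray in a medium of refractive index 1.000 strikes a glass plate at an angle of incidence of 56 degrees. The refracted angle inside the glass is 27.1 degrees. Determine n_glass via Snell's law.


Apply Snell's law: n1 * sin(theta1) = n2 * sin(theta2)
  n2 = n1 * sin(theta1) / sin(theta2)
  sin(56) = 0.829038
  sin(27.1) = 0.455545
  n2 = 1.000 * 0.829038 / 0.455545 = 1.8199

1.8199


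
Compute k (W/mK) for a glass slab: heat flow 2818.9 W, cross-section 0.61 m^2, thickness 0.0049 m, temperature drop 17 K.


Fourier's law rearranged: k = Q * t / (A * dT)
  Numerator = 2818.9 * 0.0049 = 13.81261
  Denominator = 0.61 * 17 = 10.37
  k = 13.81261 / 10.37 = 1.332 W/mK

1.332 W/mK


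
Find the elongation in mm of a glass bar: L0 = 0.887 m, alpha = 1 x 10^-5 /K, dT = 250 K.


Thermal expansion formula: dL = alpha * L0 * dT
  dL = (1 x 10^-5) * 0.887 * 250 = 0.0022175 m
Convert to mm: 0.0022175 * 1000 = 2.2175 mm

2.2175 mm


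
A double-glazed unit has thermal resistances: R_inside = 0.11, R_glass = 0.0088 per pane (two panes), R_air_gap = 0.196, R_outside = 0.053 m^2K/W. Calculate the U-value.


Total thermal resistance (series):
  R_total = R_in + R_glass + R_air + R_glass + R_out
  R_total = 0.11 + 0.0088 + 0.196 + 0.0088 + 0.053 = 0.3766 m^2K/W
U-value = 1 / R_total = 1 / 0.3766 = 2.655 W/m^2K

2.655 W/m^2K


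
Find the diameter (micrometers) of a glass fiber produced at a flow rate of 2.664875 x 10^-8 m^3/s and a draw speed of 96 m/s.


Cross-sectional area from continuity:
  A = Q / v = 2.664875 x 10^-8 / 96 = 2.775911 x 10^-10 m^2
Diameter from circular cross-section:
  d = sqrt(4A / pi) * 10^6 (m -> um)
  d = sqrt(4 * 2.775911 x 10^-10 / pi) * 10^6 = 18.8 um

18.8 um


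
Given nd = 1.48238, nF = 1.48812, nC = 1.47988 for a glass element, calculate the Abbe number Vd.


Abbe number formula: Vd = (nd - 1) / (nF - nC)
  nd - 1 = 1.48238 - 1 = 0.48238
  nF - nC = 1.48812 - 1.47988 = 0.00824
  Vd = 0.48238 / 0.00824 = 58.54

58.54


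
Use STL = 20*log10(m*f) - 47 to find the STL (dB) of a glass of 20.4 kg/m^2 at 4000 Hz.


Mass law: STL = 20 * log10(m * f) - 47
  m * f = 20.4 * 4000 = 81600
  log10(81600) = 4.91169
  STL = 20 * 4.91169 - 47 = 98.2338 - 47 = 51.2 dB

51.2 dB


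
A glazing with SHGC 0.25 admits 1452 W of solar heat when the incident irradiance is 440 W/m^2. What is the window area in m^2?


Rearrange Q = Area * SHGC * Irradiance:
  Area = Q / (SHGC * Irradiance)
  Area = 1452 / (0.25 * 440) = 13.2 m^2

13.2 m^2


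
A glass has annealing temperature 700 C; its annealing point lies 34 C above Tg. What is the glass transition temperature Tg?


Rearrange T_anneal = Tg + offset for Tg:
  Tg = T_anneal - offset = 700 - 34 = 666 C

666 C


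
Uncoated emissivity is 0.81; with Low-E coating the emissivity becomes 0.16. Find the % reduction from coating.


Percentage reduction = (1 - coated/uncoated) * 100
  Ratio = 0.16 / 0.81 = 0.1975
  Reduction = (1 - 0.1975) * 100 = 80.2%

80.2%


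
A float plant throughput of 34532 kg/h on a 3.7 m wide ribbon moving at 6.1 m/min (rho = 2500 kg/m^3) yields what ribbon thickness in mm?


Ribbon cross-section from mass balance:
  Volume rate = throughput / density = 34532 / 2500 = 13.8128 m^3/h
  thickness = volume rate / (speed * 60 * width), i.e.
  thickness = throughput / (60 * speed * width * density) * 1000
  thickness = 34532 / (60 * 6.1 * 3.7 * 2500) * 1000 = 10.2 mm

10.2 mm


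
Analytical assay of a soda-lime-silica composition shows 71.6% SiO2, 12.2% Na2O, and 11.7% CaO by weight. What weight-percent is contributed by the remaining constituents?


Sum the three major oxides:
  SiO2 + Na2O + CaO = 71.6 + 12.2 + 11.7 = 95.5%
Subtract from 100%:
  Others = 100 - 95.5 = 4.5%

4.5%


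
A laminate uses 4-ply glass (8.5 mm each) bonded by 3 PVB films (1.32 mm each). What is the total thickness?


Total thickness = glass contribution + PVB contribution
  Glass: 4 * 8.5 = 34.0 mm
  PVB: 3 * 1.32 = 3.96 mm
  Total = 34.0 + 3.96 = 37.96 mm

37.96 mm


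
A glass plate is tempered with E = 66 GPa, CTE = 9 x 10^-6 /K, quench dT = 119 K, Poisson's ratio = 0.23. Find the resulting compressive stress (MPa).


Tempering stress: sigma = E * alpha * dT / (1 - nu)
  E (MPa) = 66 * 1000 = 66000
  Numerator = 66000 * (9 x 10^-6) * 119 = 70.686
  Denominator = 1 - 0.23 = 0.77
  sigma = 70.686 / 0.77 = 91.8 MPa

91.8 MPa


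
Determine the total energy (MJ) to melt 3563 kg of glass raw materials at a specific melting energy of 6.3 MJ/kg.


Total energy = mass * specific energy
  E = 3563 * 6.3 = 22446.9 MJ

22446.9 MJ


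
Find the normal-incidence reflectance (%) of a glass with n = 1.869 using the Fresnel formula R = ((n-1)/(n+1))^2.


Fresnel reflectance at normal incidence:
  R = ((n - 1)/(n + 1))^2
  (n - 1)/(n + 1) = (1.869 - 1)/(1.869 + 1) = 0.302893
  R = 0.302893^2 = 0.0917442
  R(%) = 0.0917442 * 100 = 9.174%

9.174%


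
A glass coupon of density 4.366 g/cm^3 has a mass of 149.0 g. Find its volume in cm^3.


Rearrange rho = m / V:
  V = m / rho
  V = 149.0 / 4.366 = 34.127 cm^3

34.127 cm^3


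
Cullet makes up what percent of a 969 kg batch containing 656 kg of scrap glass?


Cullet ratio = (cullet mass / total batch mass) * 100
  Ratio = 656 / 969 * 100 = 67.7%

67.7%


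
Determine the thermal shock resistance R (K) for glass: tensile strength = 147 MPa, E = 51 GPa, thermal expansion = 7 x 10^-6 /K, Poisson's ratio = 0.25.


Thermal shock resistance: R = sigma * (1 - nu) / (E * alpha)
  Numerator = 147 * (1 - 0.25) = 110.25
  Denominator = 51 * 1000 * (7 x 10^-6) = 0.357
  R = 110.25 / 0.357 = 308.8 K

308.8 K


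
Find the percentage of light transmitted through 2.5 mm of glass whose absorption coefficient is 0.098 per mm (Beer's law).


Beer-Lambert law: T = exp(-alpha * thickness)
  exponent = -0.098 * 2.5 = -0.245
  T = exp(-0.245) = 0.7827
  Percentage = 0.7827 * 100 = 78.27%

78.27%


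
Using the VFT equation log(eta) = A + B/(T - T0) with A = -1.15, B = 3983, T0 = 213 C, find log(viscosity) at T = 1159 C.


VFT equation: log(eta) = A + B / (T - T0)
  T - T0 = 1159 - 213 = 946
  B / (T - T0) = 3983 / 946 = 4.21
  log(eta) = -1.15 + 4.21 = 3.06

3.06


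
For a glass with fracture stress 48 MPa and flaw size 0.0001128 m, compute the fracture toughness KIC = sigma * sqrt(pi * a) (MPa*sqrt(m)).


Fracture toughness: KIC = sigma * sqrt(pi * a)
  pi * a = pi * 0.0001128 = 0.000354372
  sqrt(pi * a) = 0.018825
  KIC = 48 * 0.018825 = 0.904 MPa*sqrt(m)

0.904 MPa*sqrt(m)


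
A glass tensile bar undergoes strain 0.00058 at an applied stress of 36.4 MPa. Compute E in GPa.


Young's modulus: E = stress / strain
  E = 36.4 MPa / 0.00058 = 62758.62 MPa
Convert to GPa: 62758.62 / 1000 = 62.76 GPa

62.76 GPa


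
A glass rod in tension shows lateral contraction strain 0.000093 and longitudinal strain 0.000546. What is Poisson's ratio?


Poisson's ratio: nu = lateral strain / axial strain
  nu = 0.000093 / 0.000546 = 0.1703

0.1703


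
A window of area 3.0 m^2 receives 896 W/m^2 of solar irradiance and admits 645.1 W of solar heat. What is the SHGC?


Rearrange Q = Area * SHGC * Irradiance:
  SHGC = Q / (Area * Irradiance)
  SHGC = 645.1 / (3.0 * 896) = 0.24

0.24


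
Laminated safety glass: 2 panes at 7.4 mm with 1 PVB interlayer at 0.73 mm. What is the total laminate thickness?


Total thickness = glass contribution + PVB contribution
  Glass: 2 * 7.4 = 14.8 mm
  PVB: 1 * 0.73 = 0.73 mm
  Total = 14.8 + 0.73 = 15.53 mm

15.53 mm


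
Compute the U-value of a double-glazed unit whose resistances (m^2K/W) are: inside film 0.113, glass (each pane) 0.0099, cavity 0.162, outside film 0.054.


Total thermal resistance (series):
  R_total = R_in + R_glass + R_air + R_glass + R_out
  R_total = 0.113 + 0.0099 + 0.162 + 0.0099 + 0.054 = 0.3488 m^2K/W
U-value = 1 / R_total = 1 / 0.3488 = 2.867 W/m^2K

2.867 W/m^2K


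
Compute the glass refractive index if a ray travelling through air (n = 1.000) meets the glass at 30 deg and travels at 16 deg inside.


Apply Snell's law: n1 * sin(theta1) = n2 * sin(theta2)
  n2 = n1 * sin(theta1) / sin(theta2)
  sin(30) = 0.5
  sin(16) = 0.275637
  n2 = 1.000 * 0.5 / 0.275637 = 1.814

1.814


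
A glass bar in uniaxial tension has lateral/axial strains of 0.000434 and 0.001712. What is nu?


Poisson's ratio: nu = lateral strain / axial strain
  nu = 0.000434 / 0.001712 = 0.2535

0.2535


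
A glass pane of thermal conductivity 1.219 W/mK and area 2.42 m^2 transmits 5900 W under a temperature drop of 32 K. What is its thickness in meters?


Fourier's law: t = k * A * dT / Q
  t = 1.219 * 2.42 * 32 / 5900
  t = 94.39936 / 5900 = 0.016 m

0.016 m


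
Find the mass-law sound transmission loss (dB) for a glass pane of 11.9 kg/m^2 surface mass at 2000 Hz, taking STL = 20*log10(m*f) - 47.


Mass law: STL = 20 * log10(m * f) - 47
  m * f = 11.9 * 2000 = 23800
  log10(23800) = 4.37658
  STL = 20 * 4.37658 - 47 = 87.5316 - 47 = 40.5 dB

40.5 dB


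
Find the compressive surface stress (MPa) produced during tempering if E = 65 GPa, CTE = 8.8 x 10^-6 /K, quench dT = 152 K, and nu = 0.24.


Tempering stress: sigma = E * alpha * dT / (1 - nu)
  E (MPa) = 65 * 1000 = 65000
  Numerator = 65000 * (8.8 x 10^-6) * 152 = 86.944
  Denominator = 1 - 0.24 = 0.76
  sigma = 86.944 / 0.76 = 114.4 MPa

114.4 MPa


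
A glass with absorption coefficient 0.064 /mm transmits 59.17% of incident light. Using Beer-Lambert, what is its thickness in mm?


Rearrange T = exp(-alpha * thickness):
  thickness = -ln(T) / alpha
  T = 59.17/100 = 0.5917
  ln(T) = -0.52476
  -ln(T) = 0.52476
  thickness = 0.52476 / 0.064 = 8.2 mm

8.2 mm


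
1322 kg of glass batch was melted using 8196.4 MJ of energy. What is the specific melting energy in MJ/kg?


Rearrange E = m * s for s:
  s = E / m
  s = 8196.4 / 1322 = 6.2 MJ/kg

6.2 MJ/kg


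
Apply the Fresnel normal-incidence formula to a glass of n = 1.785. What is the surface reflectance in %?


Fresnel reflectance at normal incidence:
  R = ((n - 1)/(n + 1))^2
  (n - 1)/(n + 1) = (1.785 - 1)/(1.785 + 1) = 0.281867
  R = 0.281867^2 = 0.079449
  R(%) = 0.079449 * 100 = 7.945%

7.945%


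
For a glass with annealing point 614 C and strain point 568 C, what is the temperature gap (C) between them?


Gap = T_anneal - T_strain:
  gap = 614 - 568 = 46 C

46 C


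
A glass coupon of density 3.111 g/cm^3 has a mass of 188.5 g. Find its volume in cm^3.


Rearrange rho = m / V:
  V = m / rho
  V = 188.5 / 3.111 = 60.591 cm^3

60.591 cm^3


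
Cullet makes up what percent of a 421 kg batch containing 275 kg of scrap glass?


Cullet ratio = (cullet mass / total batch mass) * 100
  Ratio = 275 / 421 * 100 = 65.32%

65.32%


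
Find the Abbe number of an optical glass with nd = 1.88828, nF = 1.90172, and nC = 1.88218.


Abbe number formula: Vd = (nd - 1) / (nF - nC)
  nd - 1 = 1.88828 - 1 = 0.88828
  nF - nC = 1.90172 - 1.88218 = 0.01954
  Vd = 0.88828 / 0.01954 = 45.46

45.46


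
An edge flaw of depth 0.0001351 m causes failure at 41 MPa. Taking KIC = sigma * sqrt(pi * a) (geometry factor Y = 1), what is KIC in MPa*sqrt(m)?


Fracture toughness: KIC = sigma * sqrt(pi * a)
  pi * a = pi * 0.0001351 = 0.000424429
  sqrt(pi * a) = 0.020602
  KIC = 41 * 0.020602 = 0.845 MPa*sqrt(m)

0.845 MPa*sqrt(m)


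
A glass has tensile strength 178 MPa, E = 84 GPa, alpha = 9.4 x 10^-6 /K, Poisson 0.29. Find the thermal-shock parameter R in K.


Thermal shock resistance: R = sigma * (1 - nu) / (E * alpha)
  Numerator = 178 * (1 - 0.29) = 126.38
  Denominator = 84 * 1000 * (9.4 x 10^-6) = 0.7896
  R = 126.38 / 0.7896 = 160.1 K

160.1 K


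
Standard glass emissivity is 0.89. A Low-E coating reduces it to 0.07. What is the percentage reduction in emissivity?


Percentage reduction = (1 - coated/uncoated) * 100
  Ratio = 0.07 / 0.89 = 0.0787
  Reduction = (1 - 0.0787) * 100 = 92.1%

92.1%


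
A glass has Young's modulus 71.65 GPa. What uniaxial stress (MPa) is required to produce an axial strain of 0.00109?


Rearrange E = sigma / epsilon:
  sigma = E * epsilon
  E (MPa) = 71.65 * 1000 = 71650
  sigma = 71650 * 0.00109 = 78.1 MPa

78.1 MPa


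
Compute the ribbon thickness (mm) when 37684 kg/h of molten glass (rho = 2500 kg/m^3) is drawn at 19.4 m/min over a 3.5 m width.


Ribbon cross-section from mass balance:
  Volume rate = throughput / density = 37684 / 2500 = 15.0736 m^3/h
  thickness = volume rate / (speed * 60 * width), i.e.
  thickness = throughput / (60 * speed * width * density) * 1000
  thickness = 37684 / (60 * 19.4 * 3.5 * 2500) * 1000 = 3.7 mm

3.7 mm


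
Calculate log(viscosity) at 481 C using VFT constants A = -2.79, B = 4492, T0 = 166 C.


VFT equation: log(eta) = A + B / (T - T0)
  T - T0 = 481 - 166 = 315
  B / (T - T0) = 4492 / 315 = 14.26
  log(eta) = -2.79 + 14.26 = 11.47

11.47


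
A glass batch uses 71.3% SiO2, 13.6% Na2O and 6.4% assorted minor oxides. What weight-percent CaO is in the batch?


Pieces sum to 100%:
  CaO = 100 - (SiO2 + Na2O + others)
  CaO = 100 - (71.3 + 13.6 + 6.4) = 8.7%

8.7%


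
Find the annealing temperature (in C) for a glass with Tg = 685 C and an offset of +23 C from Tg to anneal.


The annealing temperature is Tg plus the offset:
  T_anneal = 685 + 23 = 708 C

708 C


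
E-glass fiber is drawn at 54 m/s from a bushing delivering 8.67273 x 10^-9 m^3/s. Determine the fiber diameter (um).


Cross-sectional area from continuity:
  A = Q / v = 8.67273 x 10^-9 / 54 = 1.606061 x 10^-10 m^2
Diameter from circular cross-section:
  d = sqrt(4A / pi) * 10^6 (m -> um)
  d = sqrt(4 * 1.606061 x 10^-10 / pi) * 10^6 = 14.3 um

14.3 um


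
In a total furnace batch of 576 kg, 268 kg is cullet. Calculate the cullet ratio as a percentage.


Cullet ratio = (cullet mass / total batch mass) * 100
  Ratio = 268 / 576 * 100 = 46.53%

46.53%


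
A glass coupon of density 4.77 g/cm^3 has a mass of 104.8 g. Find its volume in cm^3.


Rearrange rho = m / V:
  V = m / rho
  V = 104.8 / 4.77 = 21.971 cm^3

21.971 cm^3


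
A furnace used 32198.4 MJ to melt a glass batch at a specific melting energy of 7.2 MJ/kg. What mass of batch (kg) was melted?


Rearrange E = m * s for m:
  m = E / s
  m = 32198.4 / 7.2 = 4472.0 kg

4472.0 kg


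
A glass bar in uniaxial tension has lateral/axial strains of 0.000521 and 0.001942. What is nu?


Poisson's ratio: nu = lateral strain / axial strain
  nu = 0.000521 / 0.001942 = 0.2683

0.2683


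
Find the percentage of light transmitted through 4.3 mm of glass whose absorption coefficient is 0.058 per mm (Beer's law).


Beer-Lambert law: T = exp(-alpha * thickness)
  exponent = -0.058 * 4.3 = -0.2494
  T = exp(-0.2494) = 0.7793
  Percentage = 0.7793 * 100 = 77.93%

77.93%


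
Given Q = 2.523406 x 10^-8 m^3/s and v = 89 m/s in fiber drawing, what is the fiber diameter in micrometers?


Cross-sectional area from continuity:
  A = Q / v = 2.523406 x 10^-8 / 89 = 2.835288 x 10^-10 m^2
Diameter from circular cross-section:
  d = sqrt(4A / pi) * 10^6 (m -> um)
  d = sqrt(4 * 2.835288 x 10^-10 / pi) * 10^6 = 19.0 um

19.0 um


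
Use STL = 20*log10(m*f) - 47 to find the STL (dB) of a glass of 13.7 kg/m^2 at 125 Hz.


Mass law: STL = 20 * log10(m * f) - 47
  m * f = 13.7 * 125 = 1712.5
  log10(1712.5) = 3.23363
  STL = 20 * 3.23363 - 47 = 64.6726 - 47 = 17.7 dB

17.7 dB


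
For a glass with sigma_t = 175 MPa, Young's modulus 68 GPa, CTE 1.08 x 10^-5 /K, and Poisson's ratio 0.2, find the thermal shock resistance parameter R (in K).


Thermal shock resistance: R = sigma * (1 - nu) / (E * alpha)
  Numerator = 175 * (1 - 0.2) = 140.0
  Denominator = 68 * 1000 * (1.08 x 10^-5) = 0.7344
  R = 140.0 / 0.7344 = 190.6 K

190.6 K


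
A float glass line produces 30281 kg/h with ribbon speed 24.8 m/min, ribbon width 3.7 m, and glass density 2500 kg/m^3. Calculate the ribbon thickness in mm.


Ribbon cross-section from mass balance:
  Volume rate = throughput / density = 30281 / 2500 = 12.1124 m^3/h
  thickness = volume rate / (speed * 60 * width), i.e.
  thickness = throughput / (60 * speed * width * density) * 1000
  thickness = 30281 / (60 * 24.8 * 3.7 * 2500) * 1000 = 2.2 mm

2.2 mm


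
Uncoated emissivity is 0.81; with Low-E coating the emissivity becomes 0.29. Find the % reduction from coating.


Percentage reduction = (1 - coated/uncoated) * 100
  Ratio = 0.29 / 0.81 = 0.358
  Reduction = (1 - 0.358) * 100 = 64.2%

64.2%


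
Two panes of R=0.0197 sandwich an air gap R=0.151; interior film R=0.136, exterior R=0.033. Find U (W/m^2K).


Total thermal resistance (series):
  R_total = R_in + R_glass + R_air + R_glass + R_out
  R_total = 0.136 + 0.0197 + 0.151 + 0.0197 + 0.033 = 0.3594 m^2K/W
U-value = 1 / R_total = 1 / 0.3594 = 2.782 W/m^2K

2.782 W/m^2K


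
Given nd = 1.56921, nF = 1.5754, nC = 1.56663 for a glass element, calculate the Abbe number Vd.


Abbe number formula: Vd = (nd - 1) / (nF - nC)
  nd - 1 = 1.56921 - 1 = 0.56921
  nF - nC = 1.5754 - 1.56663 = 0.00877
  Vd = 0.56921 / 0.00877 = 64.9

64.9


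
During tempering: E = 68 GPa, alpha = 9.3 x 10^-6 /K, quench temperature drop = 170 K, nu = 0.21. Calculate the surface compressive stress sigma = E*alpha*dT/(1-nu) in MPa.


Tempering stress: sigma = E * alpha * dT / (1 - nu)
  E (MPa) = 68 * 1000 = 68000
  Numerator = 68000 * (9.3 x 10^-6) * 170 = 107.508
  Denominator = 1 - 0.21 = 0.79
  sigma = 107.508 / 0.79 = 136.1 MPa

136.1 MPa


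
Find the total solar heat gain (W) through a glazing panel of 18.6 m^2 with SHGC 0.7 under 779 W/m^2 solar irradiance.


Solar heat gain: Q = Area * SHGC * Irradiance
  Q = 18.6 * 0.7 * 779 = 10142.6 W

10142.6 W


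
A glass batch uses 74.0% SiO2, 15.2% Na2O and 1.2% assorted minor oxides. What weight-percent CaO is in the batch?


Pieces sum to 100%:
  CaO = 100 - (SiO2 + Na2O + others)
  CaO = 100 - (74.0 + 15.2 + 1.2) = 9.6%

9.6%


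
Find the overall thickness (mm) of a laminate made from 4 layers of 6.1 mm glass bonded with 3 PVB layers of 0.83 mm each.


Total thickness = glass contribution + PVB contribution
  Glass: 4 * 6.1 = 24.4 mm
  PVB: 3 * 0.83 = 2.49 mm
  Total = 24.4 + 2.49 = 26.89 mm

26.89 mm


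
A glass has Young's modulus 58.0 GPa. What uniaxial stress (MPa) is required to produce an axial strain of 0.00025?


Rearrange E = sigma / epsilon:
  sigma = E * epsilon
  E (MPa) = 58.0 * 1000 = 58000
  sigma = 58000 * 0.00025 = 14.5 MPa

14.5 MPa


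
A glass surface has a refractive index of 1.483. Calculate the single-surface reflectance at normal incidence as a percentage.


Fresnel reflectance at normal incidence:
  R = ((n - 1)/(n + 1))^2
  (n - 1)/(n + 1) = (1.483 - 1)/(1.483 + 1) = 0.194523
  R = 0.194523^2 = 0.0378392
  R(%) = 0.0378392 * 100 = 3.784%

3.784%


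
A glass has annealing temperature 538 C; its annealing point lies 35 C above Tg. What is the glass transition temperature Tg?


Rearrange T_anneal = Tg + offset for Tg:
  Tg = T_anneal - offset = 538 - 35 = 503 C

503 C


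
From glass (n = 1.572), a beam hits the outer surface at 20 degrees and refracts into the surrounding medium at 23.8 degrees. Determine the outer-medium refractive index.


Apply Snell's law: n1 * sin(theta1) = n2 * sin(theta2)
  n2 = n1 * sin(theta1) / sin(theta2)
  sin(20) = 0.34202
  sin(23.8) = 0.403545
  n2 = 1.572 * 0.34202 / 0.403545 = 1.3323

1.3323


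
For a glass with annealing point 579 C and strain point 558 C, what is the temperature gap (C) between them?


Gap = T_anneal - T_strain:
  gap = 579 - 558 = 21 C

21 C


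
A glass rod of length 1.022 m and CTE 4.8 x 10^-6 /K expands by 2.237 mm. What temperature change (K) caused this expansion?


Rearrange dL = alpha * L0 * dT for dT:
  dT = dL / (alpha * L0)
  dL (m) = 2.237 / 1000 = 0.002237
  dT = 0.002237 / ((4.8 x 10^-6) * 1.022) = 456.0 K

456.0 K


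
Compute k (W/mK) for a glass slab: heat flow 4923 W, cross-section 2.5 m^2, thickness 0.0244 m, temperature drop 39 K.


Fourier's law rearranged: k = Q * t / (A * dT)
  Numerator = 4923 * 0.0244 = 120.1212
  Denominator = 2.5 * 39 = 97.5
  k = 120.1212 / 97.5 = 1.232 W/mK

1.232 W/mK


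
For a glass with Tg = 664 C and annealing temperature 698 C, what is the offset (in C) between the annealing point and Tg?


Offset = T_anneal - Tg:
  offset = 698 - 664 = 34 C

34 C


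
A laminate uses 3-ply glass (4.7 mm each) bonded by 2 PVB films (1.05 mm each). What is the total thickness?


Total thickness = glass contribution + PVB contribution
  Glass: 3 * 4.7 = 14.1 mm
  PVB: 2 * 1.05 = 2.1 mm
  Total = 14.1 + 2.1 = 16.2 mm

16.2 mm


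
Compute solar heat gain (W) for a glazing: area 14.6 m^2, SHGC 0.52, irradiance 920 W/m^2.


Solar heat gain: Q = Area * SHGC * Irradiance
  Q = 14.6 * 0.52 * 920 = 6984.6 W

6984.6 W


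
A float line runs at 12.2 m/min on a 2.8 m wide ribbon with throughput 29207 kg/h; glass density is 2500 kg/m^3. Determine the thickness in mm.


Ribbon cross-section from mass balance:
  Volume rate = throughput / density = 29207 / 2500 = 11.6828 m^3/h
  thickness = volume rate / (speed * 60 * width), i.e.
  thickness = throughput / (60 * speed * width * density) * 1000
  thickness = 29207 / (60 * 12.2 * 2.8 * 2500) * 1000 = 5.7 mm

5.7 mm


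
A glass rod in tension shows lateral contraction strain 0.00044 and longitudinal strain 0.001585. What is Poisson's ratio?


Poisson's ratio: nu = lateral strain / axial strain
  nu = 0.00044 / 0.001585 = 0.2776

0.2776


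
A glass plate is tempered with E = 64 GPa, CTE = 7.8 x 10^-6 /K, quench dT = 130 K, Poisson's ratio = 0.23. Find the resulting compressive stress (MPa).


Tempering stress: sigma = E * alpha * dT / (1 - nu)
  E (MPa) = 64 * 1000 = 64000
  Numerator = 64000 * (7.8 x 10^-6) * 130 = 64.896
  Denominator = 1 - 0.23 = 0.77
  sigma = 64.896 / 0.77 = 84.3 MPa

84.3 MPa


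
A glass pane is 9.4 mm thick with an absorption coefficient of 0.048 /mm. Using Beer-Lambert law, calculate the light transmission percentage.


Beer-Lambert law: T = exp(-alpha * thickness)
  exponent = -0.048 * 9.4 = -0.4512
  T = exp(-0.4512) = 0.6369
  Percentage = 0.6369 * 100 = 63.69%

63.69%


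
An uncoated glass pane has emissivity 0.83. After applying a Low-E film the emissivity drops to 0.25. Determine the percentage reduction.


Percentage reduction = (1 - coated/uncoated) * 100
  Ratio = 0.25 / 0.83 = 0.3012
  Reduction = (1 - 0.3012) * 100 = 69.9%

69.9%


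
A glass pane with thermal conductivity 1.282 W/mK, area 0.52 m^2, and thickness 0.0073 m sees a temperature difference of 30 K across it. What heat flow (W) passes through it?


Fourier's law: Q = k * A * dT / t
  Q = 1.282 * 0.52 * 30 / 0.0073
  Q = 19.9992 / 0.0073 = 2739.6 W

2739.6 W


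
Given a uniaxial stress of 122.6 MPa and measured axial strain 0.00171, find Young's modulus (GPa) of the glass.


Young's modulus: E = stress / strain
  E = 122.6 MPa / 0.00171 = 71695.91 MPa
Convert to GPa: 71695.91 / 1000 = 71.7 GPa

71.7 GPa


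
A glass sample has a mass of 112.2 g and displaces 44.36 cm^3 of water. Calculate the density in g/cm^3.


Use the definition of density:
  rho = mass / volume
  rho = 112.2 / 44.36 = 2.529 g/cm^3

2.529 g/cm^3


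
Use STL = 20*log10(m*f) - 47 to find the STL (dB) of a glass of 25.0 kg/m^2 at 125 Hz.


Mass law: STL = 20 * log10(m * f) - 47
  m * f = 25.0 * 125 = 3125
  log10(3125) = 3.49485
  STL = 20 * 3.49485 - 47 = 69.897 - 47 = 22.9 dB

22.9 dB


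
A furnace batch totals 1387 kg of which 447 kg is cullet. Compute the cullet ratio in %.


Cullet ratio = (cullet mass / total batch mass) * 100
  Ratio = 447 / 1387 * 100 = 32.23%

32.23%


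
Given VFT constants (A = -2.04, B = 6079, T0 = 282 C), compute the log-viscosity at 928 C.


VFT equation: log(eta) = A + B / (T - T0)
  T - T0 = 928 - 282 = 646
  B / (T - T0) = 6079 / 646 = 9.41
  log(eta) = -2.04 + 9.41 = 7.37

7.37


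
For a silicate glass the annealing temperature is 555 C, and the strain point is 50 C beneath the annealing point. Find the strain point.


Strain point = annealing point - difference:
  T_strain = 555 - 50 = 505 C

505 C


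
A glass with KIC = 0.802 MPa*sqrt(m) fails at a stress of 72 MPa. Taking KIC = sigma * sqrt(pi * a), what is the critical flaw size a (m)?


Rearrange KIC = sigma * sqrt(pi * a):
  sqrt(pi * a) = KIC / sigma
  sqrt(pi * a) = 0.802 / 72 = 0.011139
  a = (KIC / sigma)^2 / pi
  a = 0.011139^2 / pi = 0.0000395 m

0.0000395 m


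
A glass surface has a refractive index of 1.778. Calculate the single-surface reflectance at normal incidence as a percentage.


Fresnel reflectance at normal incidence:
  R = ((n - 1)/(n + 1))^2
  (n - 1)/(n + 1) = (1.778 - 1)/(1.778 + 1) = 0.280058
  R = 0.280058^2 = 0.0784325
  R(%) = 0.0784325 * 100 = 7.843%

7.843%


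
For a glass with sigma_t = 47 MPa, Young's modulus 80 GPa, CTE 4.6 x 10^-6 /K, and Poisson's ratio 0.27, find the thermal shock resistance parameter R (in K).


Thermal shock resistance: R = sigma * (1 - nu) / (E * alpha)
  Numerator = 47 * (1 - 0.27) = 34.31
  Denominator = 80 * 1000 * (4.6 x 10^-6) = 0.368
  R = 34.31 / 0.368 = 93.2 K

93.2 K


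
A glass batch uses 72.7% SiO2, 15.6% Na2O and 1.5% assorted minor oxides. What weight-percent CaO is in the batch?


Pieces sum to 100%:
  CaO = 100 - (SiO2 + Na2O + others)
  CaO = 100 - (72.7 + 15.6 + 1.5) = 10.2%

10.2%


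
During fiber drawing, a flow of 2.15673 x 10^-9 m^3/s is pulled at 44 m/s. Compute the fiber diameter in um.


Cross-sectional area from continuity:
  A = Q / v = 2.15673 x 10^-9 / 44 = 4.901659 x 10^-11 m^2
Diameter from circular cross-section:
  d = sqrt(4A / pi) * 10^6 (m -> um)
  d = sqrt(4 * 4.901659 x 10^-11 / pi) * 10^6 = 7.9 um

7.9 um


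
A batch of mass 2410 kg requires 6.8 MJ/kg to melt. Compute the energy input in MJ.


Total energy = mass * specific energy
  E = 2410 * 6.8 = 16388 MJ

16388 MJ


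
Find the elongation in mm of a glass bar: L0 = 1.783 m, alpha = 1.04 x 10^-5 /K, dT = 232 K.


Thermal expansion formula: dL = alpha * L0 * dT
  dL = (1.04 x 10^-5) * 1.783 * 232 = 0.00430202 m
Convert to mm: 0.00430202 * 1000 = 4.302 mm

4.302 mm


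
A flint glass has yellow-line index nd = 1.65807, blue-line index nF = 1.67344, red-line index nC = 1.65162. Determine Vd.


Abbe number formula: Vd = (nd - 1) / (nF - nC)
  nd - 1 = 1.65807 - 1 = 0.65807
  nF - nC = 1.67344 - 1.65162 = 0.02182
  Vd = 0.65807 / 0.02182 = 30.16

30.16


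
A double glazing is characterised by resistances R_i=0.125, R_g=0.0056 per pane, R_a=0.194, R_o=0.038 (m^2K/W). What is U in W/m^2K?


Total thermal resistance (series):
  R_total = R_in + R_glass + R_air + R_glass + R_out
  R_total = 0.125 + 0.0056 + 0.194 + 0.0056 + 0.038 = 0.3682 m^2K/W
U-value = 1 / R_total = 1 / 0.3682 = 2.716 W/m^2K

2.716 W/m^2K


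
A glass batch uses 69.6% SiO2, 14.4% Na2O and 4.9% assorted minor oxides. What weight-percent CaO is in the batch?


Pieces sum to 100%:
  CaO = 100 - (SiO2 + Na2O + others)
  CaO = 100 - (69.6 + 14.4 + 4.9) = 11.1%

11.1%


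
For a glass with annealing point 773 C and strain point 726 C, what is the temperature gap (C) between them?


Gap = T_anneal - T_strain:
  gap = 773 - 726 = 47 C

47 C


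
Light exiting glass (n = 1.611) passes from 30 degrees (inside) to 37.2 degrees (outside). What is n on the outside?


Apply Snell's law: n1 * sin(theta1) = n2 * sin(theta2)
  n2 = n1 * sin(theta1) / sin(theta2)
  sin(30) = 0.5
  sin(37.2) = 0.604599
  n2 = 1.611 * 0.5 / 0.604599 = 1.3323

1.3323


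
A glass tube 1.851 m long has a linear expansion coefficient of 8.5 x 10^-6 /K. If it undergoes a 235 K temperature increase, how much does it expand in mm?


Thermal expansion formula: dL = alpha * L0 * dT
  dL = (8.5 x 10^-6) * 1.851 * 235 = 0.00369737 m
Convert to mm: 0.00369737 * 1000 = 3.6974 mm

3.6974 mm


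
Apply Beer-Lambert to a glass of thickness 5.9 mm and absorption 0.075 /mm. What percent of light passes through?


Beer-Lambert law: T = exp(-alpha * thickness)
  exponent = -0.075 * 5.9 = -0.4425
  T = exp(-0.4425) = 0.6424
  Percentage = 0.6424 * 100 = 64.24%

64.24%


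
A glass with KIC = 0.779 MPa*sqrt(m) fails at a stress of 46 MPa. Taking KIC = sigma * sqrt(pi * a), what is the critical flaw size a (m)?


Rearrange KIC = sigma * sqrt(pi * a):
  sqrt(pi * a) = KIC / sigma
  sqrt(pi * a) = 0.779 / 46 = 0.016935
  a = (KIC / sigma)^2 / pi
  a = 0.016935^2 / pi = 0.0000913 m

0.0000913 m


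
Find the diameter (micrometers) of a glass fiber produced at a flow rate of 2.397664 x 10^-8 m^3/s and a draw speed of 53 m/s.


Cross-sectional area from continuity:
  A = Q / v = 2.397664 x 10^-8 / 53 = 4.523894 x 10^-10 m^2
Diameter from circular cross-section:
  d = sqrt(4A / pi) * 10^6 (m -> um)
  d = sqrt(4 * 4.523894 x 10^-10 / pi) * 10^6 = 24.0 um

24.0 um


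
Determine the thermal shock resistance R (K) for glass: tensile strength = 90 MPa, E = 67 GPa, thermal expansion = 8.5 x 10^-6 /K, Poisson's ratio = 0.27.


Thermal shock resistance: R = sigma * (1 - nu) / (E * alpha)
  Numerator = 90 * (1 - 0.27) = 65.7
  Denominator = 67 * 1000 * (8.5 x 10^-6) = 0.5695
  R = 65.7 / 0.5695 = 115.4 K

115.4 K


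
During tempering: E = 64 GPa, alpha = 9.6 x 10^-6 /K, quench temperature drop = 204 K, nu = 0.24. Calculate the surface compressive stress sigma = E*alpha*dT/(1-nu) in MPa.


Tempering stress: sigma = E * alpha * dT / (1 - nu)
  E (MPa) = 64 * 1000 = 64000
  Numerator = 64000 * (9.6 x 10^-6) * 204 = 125.3376
  Denominator = 1 - 0.24 = 0.76
  sigma = 125.3376 / 0.76 = 164.9 MPa

164.9 MPa


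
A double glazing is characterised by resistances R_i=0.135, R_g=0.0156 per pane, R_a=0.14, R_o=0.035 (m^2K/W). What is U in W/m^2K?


Total thermal resistance (series):
  R_total = R_in + R_glass + R_air + R_glass + R_out
  R_total = 0.135 + 0.0156 + 0.14 + 0.0156 + 0.035 = 0.3412 m^2K/W
U-value = 1 / R_total = 1 / 0.3412 = 2.931 W/m^2K

2.931 W/m^2K


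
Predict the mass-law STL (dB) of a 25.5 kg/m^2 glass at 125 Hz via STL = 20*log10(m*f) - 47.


Mass law: STL = 20 * log10(m * f) - 47
  m * f = 25.5 * 125 = 3187.5
  log10(3187.5) = 3.50345
  STL = 20 * 3.50345 - 47 = 70.069 - 47 = 23.1 dB

23.1 dB


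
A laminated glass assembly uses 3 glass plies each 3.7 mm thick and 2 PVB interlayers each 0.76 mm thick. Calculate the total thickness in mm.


Total thickness = glass contribution + PVB contribution
  Glass: 3 * 3.7 = 11.1 mm
  PVB: 2 * 0.76 = 1.52 mm
  Total = 11.1 + 1.52 = 12.62 mm

12.62 mm


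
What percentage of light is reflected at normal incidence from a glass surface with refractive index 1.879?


Fresnel reflectance at normal incidence:
  R = ((n - 1)/(n + 1))^2
  (n - 1)/(n + 1) = (1.879 - 1)/(1.879 + 1) = 0.305314
  R = 0.305314^2 = 0.0932166
  R(%) = 0.0932166 * 100 = 9.322%

9.322%


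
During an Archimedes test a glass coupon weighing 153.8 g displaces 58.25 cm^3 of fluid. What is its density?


Use the definition of density:
  rho = mass / volume
  rho = 153.8 / 58.25 = 2.64 g/cm^3

2.64 g/cm^3


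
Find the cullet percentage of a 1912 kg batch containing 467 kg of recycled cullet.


Cullet ratio = (cullet mass / total batch mass) * 100
  Ratio = 467 / 1912 * 100 = 24.42%

24.42%


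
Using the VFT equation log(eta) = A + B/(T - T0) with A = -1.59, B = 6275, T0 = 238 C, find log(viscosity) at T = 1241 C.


VFT equation: log(eta) = A + B / (T - T0)
  T - T0 = 1241 - 238 = 1003
  B / (T - T0) = 6275 / 1003 = 6.256
  log(eta) = -1.59 + 6.256 = 4.666

4.666


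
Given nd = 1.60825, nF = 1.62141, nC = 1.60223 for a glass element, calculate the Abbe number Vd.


Abbe number formula: Vd = (nd - 1) / (nF - nC)
  nd - 1 = 1.60825 - 1 = 0.60825
  nF - nC = 1.62141 - 1.60223 = 0.01918
  Vd = 0.60825 / 0.01918 = 31.71

31.71


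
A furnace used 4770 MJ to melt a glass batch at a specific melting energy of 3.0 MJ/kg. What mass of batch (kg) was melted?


Rearrange E = m * s for m:
  m = E / s
  m = 4770 / 3.0 = 1590.0 kg

1590.0 kg


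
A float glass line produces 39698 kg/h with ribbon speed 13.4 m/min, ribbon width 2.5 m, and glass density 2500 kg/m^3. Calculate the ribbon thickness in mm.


Ribbon cross-section from mass balance:
  Volume rate = throughput / density = 39698 / 2500 = 15.8792 m^3/h
  thickness = volume rate / (speed * 60 * width), i.e.
  thickness = throughput / (60 * speed * width * density) * 1000
  thickness = 39698 / (60 * 13.4 * 2.5 * 2500) * 1000 = 7.9 mm

7.9 mm


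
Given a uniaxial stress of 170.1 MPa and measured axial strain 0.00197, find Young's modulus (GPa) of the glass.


Young's modulus: E = stress / strain
  E = 170.1 MPa / 0.00197 = 86345.18 MPa
Convert to GPa: 86345.18 / 1000 = 86.35 GPa

86.35 GPa


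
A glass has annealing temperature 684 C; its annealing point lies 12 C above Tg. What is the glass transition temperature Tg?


Rearrange T_anneal = Tg + offset for Tg:
  Tg = T_anneal - offset = 684 - 12 = 672 C

672 C


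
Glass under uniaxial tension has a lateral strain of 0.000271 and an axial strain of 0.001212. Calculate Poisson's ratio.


Poisson's ratio: nu = lateral strain / axial strain
  nu = 0.000271 / 0.001212 = 0.2236

0.2236


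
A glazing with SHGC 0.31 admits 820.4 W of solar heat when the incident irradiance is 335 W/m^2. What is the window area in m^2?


Rearrange Q = Area * SHGC * Irradiance:
  Area = Q / (SHGC * Irradiance)
  Area = 820.4 / (0.31 * 335) = 7.9 m^2

7.9 m^2


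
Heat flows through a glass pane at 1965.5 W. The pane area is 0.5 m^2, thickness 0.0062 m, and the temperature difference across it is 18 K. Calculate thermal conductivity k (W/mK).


Fourier's law rearranged: k = Q * t / (A * dT)
  Numerator = 1965.5 * 0.0062 = 12.1861
  Denominator = 0.5 * 18 = 9.0
  k = 12.1861 / 9.0 = 1.354 W/mK

1.354 W/mK


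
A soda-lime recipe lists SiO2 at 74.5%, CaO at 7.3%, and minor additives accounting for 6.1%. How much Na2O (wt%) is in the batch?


Pieces sum to 100%:
  Na2O = 100 - (SiO2 + CaO + others)
  Na2O = 100 - (74.5 + 7.3 + 6.1) = 12.1%

12.1%


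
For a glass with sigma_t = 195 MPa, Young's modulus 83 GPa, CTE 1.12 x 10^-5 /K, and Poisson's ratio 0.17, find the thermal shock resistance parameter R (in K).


Thermal shock resistance: R = sigma * (1 - nu) / (E * alpha)
  Numerator = 195 * (1 - 0.17) = 161.85
  Denominator = 83 * 1000 * (1.12 x 10^-5) = 0.9296
  R = 161.85 / 0.9296 = 174.1 K

174.1 K


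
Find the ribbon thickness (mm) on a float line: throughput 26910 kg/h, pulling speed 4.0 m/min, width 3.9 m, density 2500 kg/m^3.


Ribbon cross-section from mass balance:
  Volume rate = throughput / density = 26910 / 2500 = 10.764 m^3/h
  thickness = volume rate / (speed * 60 * width), i.e.
  thickness = throughput / (60 * speed * width * density) * 1000
  thickness = 26910 / (60 * 4.0 * 3.9 * 2500) * 1000 = 11.5 mm

11.5 mm


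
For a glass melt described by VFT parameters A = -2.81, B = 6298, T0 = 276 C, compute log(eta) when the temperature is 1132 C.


VFT equation: log(eta) = A + B / (T - T0)
  T - T0 = 1132 - 276 = 856
  B / (T - T0) = 6298 / 856 = 7.357
  log(eta) = -2.81 + 7.357 = 4.547

4.547


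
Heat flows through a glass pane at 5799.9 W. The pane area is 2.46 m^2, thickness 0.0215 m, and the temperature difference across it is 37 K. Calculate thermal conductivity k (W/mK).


Fourier's law rearranged: k = Q * t / (A * dT)
  Numerator = 5799.9 * 0.0215 = 124.69785
  Denominator = 2.46 * 37 = 91.02
  k = 124.69785 / 91.02 = 1.37 W/mK

1.37 W/mK


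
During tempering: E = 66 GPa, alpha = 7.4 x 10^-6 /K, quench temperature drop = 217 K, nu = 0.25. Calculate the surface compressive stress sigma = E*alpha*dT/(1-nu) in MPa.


Tempering stress: sigma = E * alpha * dT / (1 - nu)
  E (MPa) = 66 * 1000 = 66000
  Numerator = 66000 * (7.4 x 10^-6) * 217 = 105.9828
  Denominator = 1 - 0.25 = 0.75
  sigma = 105.9828 / 0.75 = 141.3 MPa

141.3 MPa


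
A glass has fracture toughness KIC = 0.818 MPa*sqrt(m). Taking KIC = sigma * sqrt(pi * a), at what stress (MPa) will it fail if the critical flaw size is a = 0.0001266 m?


Rearrange KIC = sigma * sqrt(pi * a):
  sigma = KIC / sqrt(pi * a)
  sqrt(pi * 0.0001266) = 0.019943
  sigma = 0.818 / 0.019943 = 41.02 MPa

41.02 MPa
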